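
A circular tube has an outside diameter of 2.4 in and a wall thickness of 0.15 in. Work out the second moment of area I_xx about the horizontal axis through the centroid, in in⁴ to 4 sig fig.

I_xx ≈ 0.6739 in⁴

Treat the section as a set of non-overlapping primitives; coordinates are from the bounding-box lower-left.
Outer circle: ⌀2.4, A = 4.52389 in², y = 1.2 in, Ī = 1.6286 in⁴.
Bore (subtracted): ⌀2.1, A = 3.46361 in², y = 1.2 in, Ī = 0.954656 in⁴.
By symmetry the centroid is at mid-height, ȳ = 1.2 in.
All pieces are centred on the horizontal axis through the centroid, so I = ΣĪ (holes subtracted) = 0.673945 in⁴.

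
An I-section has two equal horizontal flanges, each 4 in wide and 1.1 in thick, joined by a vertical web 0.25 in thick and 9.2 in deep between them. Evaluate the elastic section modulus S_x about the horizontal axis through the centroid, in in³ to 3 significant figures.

Split into non-overlapping primitives; take the origin at the lower-left of the bounding box.
Bottom flange: 4 × 1.1, A = 4.4 in², y = 0.55 in, Ī = 0.44367 in⁴.
Web: 0.25 × 9.2, A = 2.3 in², y = 5.7 in, Ī = 16.223 in⁴.
Top flange: 4 × 1.1, A = 4.4 in², y = 10.85 in, Ī = 0.44367 in⁴.
By symmetry the centroid is at mid-height, ȳ = 5.7 in.
Transfer each piece to the horizontal axis through the centroid using Ī + A·d² with d = y − 5.7:
  bottom flange: d = -5.15 in → contributes +117.14 in⁴
  web: d = 0 in → contributes +16.223 in⁴
  top flange: d = 5.15 in → contributes +117.14 in⁴
Total I = 250.51 in⁴.
Extreme fibre distance c = 5.7 in; S = I/c = 43.949 in³.

S_x ≈ 43.9 in³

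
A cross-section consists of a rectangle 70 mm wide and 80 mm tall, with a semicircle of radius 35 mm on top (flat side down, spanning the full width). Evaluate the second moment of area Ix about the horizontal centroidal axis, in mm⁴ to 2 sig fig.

Split into non-overlapping primitives; take the origin at the lower-left of the bounding box.
Rectangular body: 70 × 80, A = 5 600 mm², y = 40 mm, Ī = 2 986 667 mm⁴.
Semicircular cap: semicircle r = 35, A = 1 924 mm², y = 94.85 mm, Ī = 164 704 mm⁴.
Centroid: ȳ = ΣA·y / ΣA = 54.03 mm.
Transfer each piece to the horizontal centroidal axis using Ī + A·d² with d = y − 54.03:
  rectangular body: d = -14.03 mm → contributes +4 088 714 mm⁴
  semicircular cap: d = 40.83 mm → contributes +3 371 950 mm⁴
Total I = 7 460 664 mm⁴.

Ix ≈ 7.5 × 10⁶ mm⁴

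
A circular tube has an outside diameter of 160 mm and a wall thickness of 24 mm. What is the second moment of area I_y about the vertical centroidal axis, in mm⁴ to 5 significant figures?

Decompose the section into non-overlapping parts with the origin at the bottom-left of its bounding rectangle.
Outer circle: ⌀160, A = 20106.19 mm², x = 80 mm, Ī = 32 169 909 mm⁴.
Bore (subtracted): ⌀112, A = 9852.035 mm², x = 80 mm, Ī = 7 723 995 mm⁴.
By symmetry the centroid is at mid-width, x̄ = 80 mm.
All pieces are centred on the vertical centroidal axis, so I = ΣĪ (holes subtracted) = 24 445 914 mm⁴.

I_y ≈ 2.4446 × 10⁷ mm⁴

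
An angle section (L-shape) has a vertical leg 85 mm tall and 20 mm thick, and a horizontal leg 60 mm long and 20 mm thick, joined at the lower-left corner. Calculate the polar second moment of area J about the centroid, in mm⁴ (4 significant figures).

Treat the section as a set of non-overlapping primitives; coordinates are from the bounding-box lower-left.
Vertical leg: 20 × 85, A = 1 700 mm², y = 42.5 mm, Ī = 1 023 542 mm⁴.
Horizontal leg (remainder): 40 × 20, A = 800 mm², y = 10 mm, Ī = 26666.7 mm⁴.
Centroid: ȳ = ΣA·y / ΣA = 32.1 mm.
Transfer each piece to the centroidal x-axis using Ī + A·d² with d = y − 32.1:
  vertical leg: d = 10.4 mm → contributes +1 207 414 mm⁴
  horizontal leg (remainder): d = -22.1 mm → contributes +417 395 mm⁴
Total I = 1 624 808 mm⁴.
For the y-axis: x̄ = 19.6 mm.
Repeating about the centroidal y-axis gives I_y = 652 933 mm⁴.
Polar second moment: J = I_x + I_y = 2 277 742 mm⁴.

J ≈ 2.278 × 10⁶ mm⁴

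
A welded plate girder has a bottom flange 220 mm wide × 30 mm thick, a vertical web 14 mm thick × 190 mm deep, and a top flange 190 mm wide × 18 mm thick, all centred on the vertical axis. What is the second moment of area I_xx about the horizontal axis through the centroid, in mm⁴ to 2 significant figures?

Decompose the section into non-overlapping parts with the origin at the bottom-left of its bounding rectangle.
Bottom plate: 220 × 30, A = 6 600 mm², y = 15 mm, Ī = 495 000 mm⁴.
Web plate: 14 × 190, A = 2 660 mm², y = 125 mm, Ī = 8 002 167 mm⁴.
Top plate: 190 × 18, A = 3 420 mm², y = 229 mm, Ī = 92 340 mm⁴.
Centroid: ȳ = ΣA·y / ΣA = 95.79 mm.
Transfer each piece to the horizontal axis through the centroid using Ī + A·d² with d = y − 95.79:
  bottom plate: d = -80.79 mm → contributes +43 578 641 mm⁴
  web plate: d = 29.21 mm → contributes +10 270 973 mm⁴
  top plate: d = 133.2 mm → contributes +60 775 399 mm⁴
Total I = 114 625 014 mm⁴.

I_xx ≈ 1.1 × 10⁸ mm⁴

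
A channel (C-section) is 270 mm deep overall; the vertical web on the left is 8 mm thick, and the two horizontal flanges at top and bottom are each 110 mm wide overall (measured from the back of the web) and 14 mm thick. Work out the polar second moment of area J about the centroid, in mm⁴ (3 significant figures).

Treat the section as a set of non-overlapping primitives; coordinates are from the bounding-box lower-left.
Web: 8 × 270, A = 2 160 mm², y = 135 mm, Ī = 13 122 000 mm⁴.
Top flange (beyond web): 102 × 14, A = 1 428 mm², y = 263 mm, Ī = 23 324 mm⁴.
Bottom flange (beyond web): 102 × 14, A = 1 428 mm², y = 7 mm, Ī = 23 324 mm⁴.
By symmetry the centroid is at mid-height, ȳ = 135 mm.
Transfer each piece to the centroidal x-axis using Ī + A·d² with d = y − 135:
  web: d = 0 mm → contributes +13 122 000 mm⁴
  top flange (beyond web): d = 128 mm → contributes +23 419 676 mm⁴
  bottom flange (beyond web): d = -128 mm → contributes +23 419 676 mm⁴
Total I = 59 961 352 mm⁴.
For the y-axis: x̄ = 35.316 mm.
Repeating about the centroidal y-axis gives I_y = 6 207 988 mm⁴.
Polar second moment: J = I_x + I_y = 66 169 340 mm⁴.

J ≈ 6.62 × 10⁷ mm⁴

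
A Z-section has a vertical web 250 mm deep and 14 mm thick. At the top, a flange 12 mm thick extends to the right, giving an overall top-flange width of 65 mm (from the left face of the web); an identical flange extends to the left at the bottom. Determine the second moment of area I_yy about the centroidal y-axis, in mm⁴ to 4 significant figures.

I_yy ≈ 1.615 × 10⁶ mm⁴

Split into non-overlapping primitives; take the origin at the lower-left of the bounding box.
Web: 14 × 250, A = 3 500 mm², x = 58 mm, Ī = 57166.7 mm⁴.
Top flange (beyond web): 51 × 12, A = 612 mm², x = 90.5 mm, Ī = 132 651 mm⁴.
Bottom flange (beyond web): 51 × 12, A = 612 mm², x = 25.5 mm, Ī = 132 651 mm⁴.
Centroid: x̄ = ΣA·x / ΣA = 58 mm.
Transfer each piece to the centroidal y-axis using Ī + A·d² with d = x − 58:
  web: d = 0 mm → contributes +57166.7 mm⁴
  top flange (beyond web): d = 32.5 mm → contributes +779 076 mm⁴
  bottom flange (beyond web): d = -32.5 mm → contributes +779 076 mm⁴
Total I = 1 615 319 mm⁴.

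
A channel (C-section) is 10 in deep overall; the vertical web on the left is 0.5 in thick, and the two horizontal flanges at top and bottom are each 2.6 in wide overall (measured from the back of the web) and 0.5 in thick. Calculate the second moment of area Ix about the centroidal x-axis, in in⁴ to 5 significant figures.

Split into non-overlapping primitives; take the origin at the lower-left of the bounding box.
Web: 0.5 × 10, A = 5 in², y = 5 in, Ī = 41.66667 in⁴.
Top flange (beyond web): 2.1 × 0.5, A = 1.05 in², y = 9.75 in, Ī = 0.021875 in⁴.
Bottom flange (beyond web): 2.1 × 0.5, A = 1.05 in², y = 0.25 in, Ī = 0.021875 in⁴.
By symmetry the centroid is at mid-height, ȳ = 5 in.
Transfer each piece to the centroidal x-axis using Ī + A·d² with d = y − 5:
  web: d = 0 in → contributes +41.66667 in⁴
  top flange (beyond web): d = 4.75 in → contributes +23.7125 in⁴
  bottom flange (beyond web): d = -4.75 in → contributes +23.7125 in⁴
Total I = 89.09167 in⁴.

Ix ≈ 89.092 in⁴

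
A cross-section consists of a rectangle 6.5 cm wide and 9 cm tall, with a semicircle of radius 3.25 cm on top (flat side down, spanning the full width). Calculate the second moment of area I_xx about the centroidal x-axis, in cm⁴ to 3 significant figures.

Treat the section as a set of non-overlapping primitives; coordinates are from the bounding-box lower-left.
Rectangular body: 6.5 × 9, A = 58.5 cm², y = 4.5 cm, Ī = 394.88 cm⁴.
Semicircular cap: semicircle r = 3.25, A = 16.592 cm², y = 10.379 cm, Ī = 12.245 cm⁴.
Centroid: ȳ = ΣA·y / ΣA = 5.799 cm.
Transfer each piece to the centroidal x-axis using Ī + A·d² with d = y − 5.799:
  rectangular body: d = -1.299 cm → contributes +493.59 cm⁴
  semicircular cap: d = 4.5803 cm → contributes +360.32 cm⁴
Total I = 853.92 cm⁴.

I_xx ≈ 854 cm⁴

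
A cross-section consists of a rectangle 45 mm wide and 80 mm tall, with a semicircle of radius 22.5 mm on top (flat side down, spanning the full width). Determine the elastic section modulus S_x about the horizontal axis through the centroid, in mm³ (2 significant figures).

S_x ≈ 6.6 × 10⁴ mm³

Split into non-overlapping primitives; take the origin at the lower-left of the bounding box.
Rectangular body: 45 × 80, A = 3 600 mm², y = 40 mm, Ī = 1 920 000 mm⁴.
Semicircular cap: semicircle r = 22.5, A = 795.2 mm², y = 89.55 mm, Ī = 28 130 mm⁴.
Centroid: ȳ = ΣA·y / ΣA = 48.96 mm.
Transfer each piece to the horizontal axis through the centroid using Ī + A·d² with d = y − 48.96:
  rectangular body: d = -8.965 mm → contributes +2 209 326 mm⁴
  semicircular cap: d = 40.58 mm → contributes +1 337 928 mm⁴
Total I = 3 547 254 mm⁴.
Extreme fibre distance c = 53.54 mm; S = I/c = 66 260 mm³.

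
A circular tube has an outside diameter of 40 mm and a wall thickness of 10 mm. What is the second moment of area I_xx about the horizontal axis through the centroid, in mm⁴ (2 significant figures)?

I_xx ≈ 1.2 × 10⁵ mm⁴

Break the section into simple shapes (no overlaps), measuring from the bottom-left corner of the bounding box.
Outer circle: ⌀40, A = 1 257 mm², y = 20 mm, Ī = 125 664 mm⁴.
Bore (subtracted): ⌀20, A = 314.2 mm², y = 20 mm, Ī = 7 854 mm⁴.
By symmetry the centroid is at mid-height, ȳ = 20 mm.
All pieces are centred on the horizontal axis through the centroid, so I = ΣĪ (holes subtracted) = 117 810 mm⁴.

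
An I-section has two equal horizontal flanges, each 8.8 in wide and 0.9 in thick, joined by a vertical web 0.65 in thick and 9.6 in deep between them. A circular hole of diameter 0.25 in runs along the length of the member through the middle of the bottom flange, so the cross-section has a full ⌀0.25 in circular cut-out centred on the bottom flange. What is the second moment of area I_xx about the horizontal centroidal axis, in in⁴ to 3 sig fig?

I_xx ≈ 484 in⁴

Break the section into simple shapes (no overlaps), measuring from the bottom-left corner of the bounding box.
Bottom flange: 8.8 × 0.9, A = 7.92 in², y = 0.45 in, Ī = 0.5346 in⁴.
Web: 0.65 × 9.6, A = 6.24 in², y = 5.7 in, Ī = 47.923 in⁴.
Top flange: 8.8 × 0.9, A = 7.92 in², y = 10.95 in, Ī = 0.5346 in⁴.
Hole (subtracted): ⌀0.25, A = 0.049087 in², y = 0.45 in, Ī = 0.00019175 in⁴.
Centroid: ȳ = ΣA·y / ΣA = 5.7117 in.
Transfer each piece to the horizontal centroidal axis using Ī + A·d² with d = y − 5.7117:
  bottom flange: d = -5.2617 in → contributes +219.8 in⁴
  web: d = -0.011698 in → contributes +47.924 in⁴
  top flange: d = 5.2383 in → contributes +217.86 in⁴
  hole: d = -5.2617 in → contributes −1.3592 in⁴
Total I = 484.23 in⁴.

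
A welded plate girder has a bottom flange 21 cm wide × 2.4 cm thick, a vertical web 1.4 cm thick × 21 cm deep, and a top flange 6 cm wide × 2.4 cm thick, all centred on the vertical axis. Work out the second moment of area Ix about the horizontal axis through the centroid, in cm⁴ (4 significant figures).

Break the section into simple shapes (no overlaps), measuring from the bottom-left corner of the bounding box.
Bottom plate: 21 × 2.4, A = 50.4 cm², y = 1.2 cm, Ī = 24.192 cm⁴.
Web plate: 1.4 × 21, A = 29.4 cm², y = 12.9 cm, Ī = 1080.45 cm⁴.
Top plate: 6 × 2.4, A = 14.4 cm², y = 24.6 cm, Ī = 6.912 cm⁴.
Centroid: ȳ = ΣA·y / ΣA = 8.42866 cm.
Transfer each piece to the horizontal axis through the centroid using Ī + A·d² with d = y − 8.42866:
  bottom plate: d = -7.22866 cm → contributes +2657.77 cm⁴
  web plate: d = 4.47134 cm → contributes +1668.24 cm⁴
  top plate: d = 16.1713 cm → contributes +3772.69 cm⁴
Total I = 8098.7 cm⁴.

Ix ≈ 8099 cm⁴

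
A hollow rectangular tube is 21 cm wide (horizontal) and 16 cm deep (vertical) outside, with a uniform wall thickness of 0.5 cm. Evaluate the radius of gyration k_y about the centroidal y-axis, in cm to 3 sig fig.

Split into non-overlapping primitives; take the origin at the lower-left of the bounding box.
Outer rectangle: 21 × 16, A = 336 cm², x = 10.5 cm, Ī = 12 348 cm⁴.
Inner void (subtracted): 20 × 15, A = 300 cm², x = 10.5 cm, Ī = 10 000 cm⁴.
By symmetry the centroid is at mid-width, x̄ = 10.5 cm.
All pieces are centred on the centroidal y-axis, so I = ΣĪ (holes subtracted) = 2 348 cm⁴.
Radius of gyration: k = √(I/A) = √(2 348 / 36) = 8.076 cm.

k_y ≈ 8.08 cm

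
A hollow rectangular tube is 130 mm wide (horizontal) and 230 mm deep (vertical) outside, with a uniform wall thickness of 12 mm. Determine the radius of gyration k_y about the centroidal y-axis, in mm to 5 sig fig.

Break the section into simple shapes (no overlaps), measuring from the bottom-left corner of the bounding box.
Outer rectangle: 130 × 230, A = 29 900 mm², x = 65 mm, Ī = 42 109 167 mm⁴.
Inner void (subtracted): 106 × 206, A = 21 836 mm², x = 65 mm, Ī = 20 445 775 mm⁴.
By symmetry the centroid is at mid-width, x̄ = 65 mm.
All pieces are centred on the centroidal y-axis, so I = ΣĪ (holes subtracted) = 21 663 392 mm⁴.
Radius of gyration: k = √(I/A) = √(21 663 392 / 8 064) = 51.83081 mm.

k_y ≈ 51.831 mm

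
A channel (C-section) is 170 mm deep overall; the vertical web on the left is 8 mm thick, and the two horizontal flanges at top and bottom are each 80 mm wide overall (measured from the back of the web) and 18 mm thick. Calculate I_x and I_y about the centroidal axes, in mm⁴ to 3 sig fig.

Decompose the section into non-overlapping parts with the origin at the bottom-left of its bounding rectangle.
Web: 8 × 170, A = 1 360 mm², y = 85 mm, Ī = 3 275 333 mm⁴.
Top flange (beyond web): 72 × 18, A = 1 296 mm², y = 161 mm, Ī = 34 992 mm⁴.
Bottom flange (beyond web): 72 × 18, A = 1 296 mm², y = 9 mm, Ī = 34 992 mm⁴.
By symmetry the centroid is at mid-height, ȳ = 85 mm.
Transfer each piece to the centroidal x-axis using Ī + A·d² with d = y − 85:
  web: d = 0 mm → contributes +3 275 333 mm⁴
  top flange (beyond web): d = 76 mm → contributes +7 520 688 mm⁴
  bottom flange (beyond web): d = -76 mm → contributes +7 520 688 mm⁴
Total I = 18 316 709 mm⁴.
For the y-axis: x̄ = 30.235 mm.
Repeating about the centroidal y-axis gives I_y = 2 554 171 mm⁴.

I_x ≈ 1.83 × 10⁷ mm⁴, I_y ≈ 2.55 × 10⁶ mm⁴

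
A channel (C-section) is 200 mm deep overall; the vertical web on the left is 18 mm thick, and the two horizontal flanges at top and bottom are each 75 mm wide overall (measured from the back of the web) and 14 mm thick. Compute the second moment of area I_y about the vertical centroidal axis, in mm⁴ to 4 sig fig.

I_y ≈ 2.084 × 10⁶ mm⁴

Treat the section as a set of non-overlapping primitives; coordinates are from the bounding-box lower-left.
Web: 18 × 200, A = 3 600 mm², x = 9 mm, Ī = 97 200 mm⁴.
Top flange (beyond web): 57 × 14, A = 798 mm², x = 46.5 mm, Ī = 216 059 mm⁴.
Bottom flange (beyond web): 57 × 14, A = 798 mm², x = 46.5 mm, Ī = 216 059 mm⁴.
Centroid: x̄ = ΣA·x / ΣA = 20.5185 mm.
Transfer each piece to the vertical centroidal axis using Ī + A·d² with d = x − 20.5185:
  web: d = -11.5185 mm → contributes +574 831 mm⁴
  top flange (beyond web): d = 25.9815 mm → contributes +754 740 mm⁴
  bottom flange (beyond web): d = 25.9815 mm → contributes +754 740 mm⁴
Total I = 2 084 311 mm⁴.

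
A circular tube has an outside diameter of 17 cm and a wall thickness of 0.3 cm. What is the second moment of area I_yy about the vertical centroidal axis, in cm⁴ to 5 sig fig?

Break the section into simple shapes (no overlaps), measuring from the bottom-left corner of the bounding box.
Outer circle: ⌀17, A = 226.9801 cm², x = 8.5 cm, Ī = 4099.828 cm⁴.
Bore (subtracted): ⌀16.4, A = 211.2407 cm², x = 8.5 cm, Ī = 3550.956 cm⁴.
By symmetry the centroid is at mid-width, x̄ = 8.5 cm.
All pieces are centred on the vertical centroidal axis, so I = ΣĪ (holes subtracted) = 548.8715 cm⁴.

I_yy ≈ 548.87 cm⁴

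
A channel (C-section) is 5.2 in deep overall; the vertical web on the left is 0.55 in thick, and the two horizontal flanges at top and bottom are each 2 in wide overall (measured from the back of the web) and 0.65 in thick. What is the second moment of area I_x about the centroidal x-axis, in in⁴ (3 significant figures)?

Treat the section as a set of non-overlapping primitives; coordinates are from the bounding-box lower-left.
Web: 0.55 × 5.2, A = 2.86 in², y = 2.6 in, Ī = 6.4445 in⁴.
Top flange (beyond web): 1.45 × 0.65, A = 0.9425 in², y = 4.875 in, Ī = 0.033184 in⁴.
Bottom flange (beyond web): 1.45 × 0.65, A = 0.9425 in², y = 0.325 in, Ī = 0.033184 in⁴.
By symmetry the centroid is at mid-height, ȳ = 2.6 in.
Transfer each piece to the centroidal x-axis using Ī + A·d² with d = y − 2.6:
  web: d = 0 in → contributes +6.4445 in⁴
  top flange (beyond web): d = 2.275 in → contributes +4.9112 in⁴
  bottom flange (beyond web): d = -2.275 in → contributes +4.9112 in⁴
Total I = 16.267 in⁴.

I_x ≈ 16.3 in⁴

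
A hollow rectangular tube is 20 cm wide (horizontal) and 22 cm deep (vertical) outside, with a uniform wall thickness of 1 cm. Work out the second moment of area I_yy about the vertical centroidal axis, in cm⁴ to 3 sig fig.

I_yy ≈ 4950 cm⁴

Treat the section as a set of non-overlapping primitives; coordinates are from the bounding-box lower-left.
Outer rectangle: 20 × 22, A = 440 cm², x = 10 cm, Ī = 14 667 cm⁴.
Inner void (subtracted): 18 × 20, A = 360 cm², x = 10 cm, Ī = 9 720 cm⁴.
By symmetry the centroid is at mid-width, x̄ = 10 cm.
All pieces are centred on the vertical centroidal axis, so I = ΣĪ (holes subtracted) = 4946.7 cm⁴.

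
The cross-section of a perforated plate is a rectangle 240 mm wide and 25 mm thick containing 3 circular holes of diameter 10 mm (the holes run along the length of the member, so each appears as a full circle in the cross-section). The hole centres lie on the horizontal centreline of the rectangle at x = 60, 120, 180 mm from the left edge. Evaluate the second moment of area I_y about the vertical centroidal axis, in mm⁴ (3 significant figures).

I_y ≈ 2.82 × 10⁷ mm⁴

Decompose the section into non-overlapping parts with the origin at the bottom-left of its bounding rectangle.
Plate: 240 × 25, A = 6 000 mm², x = 120 mm, Ī = 28 800 000 mm⁴.
Hole 1 (subtracted): ⌀10, A = 78.54 mm², x = 60 mm, Ī = 490.87 mm⁴.
Hole 2 (subtracted): ⌀10, A = 78.54 mm², x = 120 mm, Ī = 490.87 mm⁴.
Hole 3 (subtracted): ⌀10, A = 78.54 mm², x = 180 mm, Ī = 490.87 mm⁴.
By symmetry the centroid is at mid-width, x̄ = 120 mm.
Transfer each piece to the vertical centroidal axis using Ī + A·d² with d = x − 120:
  plate: d = 0 mm → contributes +28 800 000 mm⁴
  hole 1: d = -60 mm → contributes −283 234 mm⁴
  hole 2: d = 0 mm → contributes −490.87 mm⁴
  hole 3: d = 60 mm → contributes −283 234 mm⁴
Total I = 28 233 041 mm⁴.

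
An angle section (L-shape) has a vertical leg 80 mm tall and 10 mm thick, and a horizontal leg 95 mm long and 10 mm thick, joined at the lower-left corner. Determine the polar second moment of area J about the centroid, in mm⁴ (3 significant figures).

J ≈ 2.39 × 10⁶ mm⁴

Decompose the section into non-overlapping parts with the origin at the bottom-left of its bounding rectangle.
Vertical leg: 10 × 80, A = 800 mm², y = 40 mm, Ī = 426 667 mm⁴.
Horizontal leg (remainder): 85 × 10, A = 850 mm², y = 5 mm, Ī = 7083.3 mm⁴.
Centroid: ȳ = ΣA·y / ΣA = 21.97 mm.
Transfer each piece to the centroidal x-axis using Ī + A·d² with d = y − 21.97:
  vertical leg: d = 18.03 mm → contributes +686 740 mm⁴
  horizontal leg (remainder): d = -16.97 mm → contributes +251 858 mm⁴
Total I = 938 598 mm⁴.
For the y-axis: x̄ = 29.47 mm.
Repeating about the centroidal y-axis gives I_y = 1 448 286 mm⁴.
Polar second moment: J = I_x + I_y = 2 386 884 mm⁴.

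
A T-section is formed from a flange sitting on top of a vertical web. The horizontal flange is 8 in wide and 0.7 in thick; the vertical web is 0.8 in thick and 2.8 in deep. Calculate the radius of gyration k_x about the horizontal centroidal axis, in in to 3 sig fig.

Break the section into simple shapes (no overlaps), measuring from the bottom-left corner of the bounding box.
Flange: 8 × 0.7, A = 5.6 in², y = 3.15 in, Ī = 0.22867 in⁴.
Web: 0.8 × 2.8, A = 2.24 in², y = 1.4 in, Ī = 1.4635 in⁴.
Centroid: ȳ = ΣA·y / ΣA = 2.65 in.
Transfer each piece to the horizontal centroidal axis using Ī + A·d² with d = y − 2.65:
  flange: d = 0.5 in → contributes +1.6287 in⁴
  web: d = -1.25 in → contributes +4.9635 in⁴
Total I = 6.5921 in⁴.
Radius of gyration: k = √(I/A) = √(6.5921 / 7.84) = 0.91697 in.

k_x ≈ 0.917 in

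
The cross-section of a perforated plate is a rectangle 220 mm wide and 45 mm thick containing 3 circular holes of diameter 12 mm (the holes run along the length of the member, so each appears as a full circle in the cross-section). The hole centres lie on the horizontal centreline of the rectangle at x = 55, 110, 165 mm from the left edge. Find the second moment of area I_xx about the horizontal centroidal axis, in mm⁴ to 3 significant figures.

I_xx ≈ 1.67 × 10⁶ mm⁴

Treat the section as a set of non-overlapping primitives; coordinates are from the bounding-box lower-left.
Plate: 220 × 45, A = 9 900 mm², y = 22.5 mm, Ī = 1 670 625 mm⁴.
Hole 1 (subtracted): ⌀12, A = 113.1 mm², y = 22.5 mm, Ī = 1017.9 mm⁴.
Hole 2 (subtracted): ⌀12, A = 113.1 mm², y = 22.5 mm, Ī = 1017.9 mm⁴.
Hole 3 (subtracted): ⌀12, A = 113.1 mm², y = 22.5 mm, Ī = 1017.9 mm⁴.
By symmetry the centroid is at mid-height, ȳ = 22.5 mm.
All pieces are centred on the horizontal centroidal axis, so I = ΣĪ (holes subtracted) = 1 667 571 mm⁴.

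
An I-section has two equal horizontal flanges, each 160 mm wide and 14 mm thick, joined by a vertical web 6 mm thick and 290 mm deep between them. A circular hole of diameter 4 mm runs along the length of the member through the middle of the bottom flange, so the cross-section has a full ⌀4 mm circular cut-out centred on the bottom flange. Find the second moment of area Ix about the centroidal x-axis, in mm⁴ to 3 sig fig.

Treat the section as a set of non-overlapping primitives; coordinates are from the bounding-box lower-left.
Bottom flange: 160 × 14, A = 2 240 mm², y = 7 mm, Ī = 36 587 mm⁴.
Web: 6 × 290, A = 1 740 mm², y = 159 mm, Ī = 12 194 500 mm⁴.
Top flange: 160 × 14, A = 2 240 mm², y = 311 mm, Ī = 36 587 mm⁴.
Hole (subtracted): ⌀4, A = 12.566 mm², y = 7 mm, Ī = 12.566 mm⁴.
Centroid: ȳ = ΣA·y / ΣA = 159.31 mm.
Transfer each piece to the centroidal x-axis using Ī + A·d² with d = y − 159.31:
  bottom flange: d = -152.31 mm → contributes +51 999 297 mm⁴
  web: d = -0.30771 mm → contributes +12 194 665 mm⁴
  top flange: d = 151.69 mm → contributes +51 580 221 mm⁴
  hole: d = -152.31 mm → contributes −291 523 mm⁴
Total I = 115 482 660 mm⁴.

Ix ≈ 1.15 × 10⁸ mm⁴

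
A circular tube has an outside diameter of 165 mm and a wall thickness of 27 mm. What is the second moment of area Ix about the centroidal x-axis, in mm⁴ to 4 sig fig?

Ix ≈ 2.893 × 10⁷ mm⁴

Decompose the section into non-overlapping parts with the origin at the bottom-left of its bounding rectangle.
Outer circle: ⌀165, A = 21382.5 mm², y = 82.5 mm, Ī = 36 383 601 mm⁴.
Bore (subtracted): ⌀111, A = 9676.89 mm², y = 82.5 mm, Ī = 7 451 811 mm⁴.
By symmetry the centroid is at mid-height, ȳ = 82.5 mm.
All pieces are centred on the centroidal x-axis, so I = ΣĪ (holes subtracted) = 28 931 790 mm⁴.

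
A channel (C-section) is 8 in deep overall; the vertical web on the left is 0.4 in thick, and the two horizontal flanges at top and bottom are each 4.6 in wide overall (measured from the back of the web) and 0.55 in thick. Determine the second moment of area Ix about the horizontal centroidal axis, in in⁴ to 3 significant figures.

Split into non-overlapping primitives; take the origin at the lower-left of the bounding box.
Web: 0.4 × 8, A = 3.2 in², y = 4 in, Ī = 17.067 in⁴.
Top flange (beyond web): 4.2 × 0.55, A = 2.31 in², y = 7.725 in, Ī = 0.058231 in⁴.
Bottom flange (beyond web): 4.2 × 0.55, A = 2.31 in², y = 0.275 in, Ī = 0.058231 in⁴.
By symmetry the centroid is at mid-height, ȳ = 4 in.
Transfer each piece to the horizontal centroidal axis using Ī + A·d² with d = y − 4:
  web: d = 0 in → contributes +17.067 in⁴
  top flange (beyond web): d = 3.725 in → contributes +32.111 in⁴
  bottom flange (beyond web): d = -3.725 in → contributes +32.111 in⁴
Total I = 81.289 in⁴.

Ix ≈ 81.3 in⁴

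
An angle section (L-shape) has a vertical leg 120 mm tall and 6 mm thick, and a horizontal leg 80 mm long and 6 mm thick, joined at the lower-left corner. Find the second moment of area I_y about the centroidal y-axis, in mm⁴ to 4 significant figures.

Decompose the section into non-overlapping parts with the origin at the bottom-left of its bounding rectangle.
Vertical leg: 6 × 120, A = 720 mm², x = 3 mm, Ī = 2 160 mm⁴.
Horizontal leg (remainder): 74 × 6, A = 444 mm², x = 43 mm, Ī = 202 612 mm⁴.
Centroid: x̄ = ΣA·x / ΣA = 18.2577 mm.
Transfer each piece to the centroidal y-axis using Ī + A·d² with d = x − 18.2577:
  vertical leg: d = -15.2577 mm → contributes +169 775 mm⁴
  horizontal leg (remainder): d = 24.7423 mm → contributes +474 420 mm⁴
Total I = 644 195 mm⁴.

I_y ≈ 6.442 × 10⁵ mm⁴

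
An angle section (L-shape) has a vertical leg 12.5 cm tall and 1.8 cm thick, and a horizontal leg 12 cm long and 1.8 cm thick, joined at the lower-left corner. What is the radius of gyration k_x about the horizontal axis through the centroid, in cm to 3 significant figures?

k_x ≈ 3.79 cm

Split into non-overlapping primitives; take the origin at the lower-left of the bounding box.
Vertical leg: 1.8 × 12.5, A = 22.5 cm², y = 6.25 cm, Ī = 292.97 cm⁴.
Horizontal leg (remainder): 10.2 × 1.8, A = 18.36 cm², y = 0.9 cm, Ī = 4.9572 cm⁴.
Centroid: ȳ = ΣA·y / ΣA = 3.846 cm.
Transfer each piece to the horizontal axis through the centroid using Ī + A·d² with d = y − 3.846:
  vertical leg: d = 2.404 cm → contributes +423 cm⁴
  horizontal leg (remainder): d = -2.946 cm → contributes +164.31 cm⁴
Total I = 587.3 cm⁴.
Radius of gyration: k = √(I/A) = √(587.3 / 40.86) = 3.7912 cm.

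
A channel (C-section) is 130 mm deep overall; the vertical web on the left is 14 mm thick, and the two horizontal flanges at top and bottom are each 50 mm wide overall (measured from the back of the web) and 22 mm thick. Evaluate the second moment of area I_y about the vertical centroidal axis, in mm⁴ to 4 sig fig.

I_y ≈ 7.301 × 10⁵ mm⁴

Treat the section as a set of non-overlapping primitives; coordinates are from the bounding-box lower-left.
Web: 14 × 130, A = 1 820 mm², x = 7 mm, Ī = 29726.7 mm⁴.
Top flange (beyond web): 36 × 22, A = 792 mm², x = 32 mm, Ī = 85 536 mm⁴.
Bottom flange (beyond web): 36 × 22, A = 792 mm², x = 32 mm, Ī = 85 536 mm⁴.
Centroid: x̄ = ΣA·x / ΣA = 18.6334 mm.
Transfer each piece to the vertical centroidal axis using Ī + A·d² with d = x − 18.6334:
  web: d = -11.6334 mm → contributes +276 037 mm⁴
  top flange (beyond web): d = 13.3666 mm → contributes +227 040 mm⁴
  bottom flange (beyond web): d = 13.3666 mm → contributes +227 040 mm⁴
Total I = 730 117 mm⁴.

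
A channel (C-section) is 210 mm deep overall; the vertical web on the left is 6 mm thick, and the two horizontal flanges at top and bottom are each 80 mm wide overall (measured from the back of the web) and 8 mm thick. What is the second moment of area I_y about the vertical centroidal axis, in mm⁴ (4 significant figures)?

I_y ≈ 1.521 × 10⁶ mm⁴

Treat the section as a set of non-overlapping primitives; coordinates are from the bounding-box lower-left.
Web: 6 × 210, A = 1 260 mm², x = 3 mm, Ī = 3 780 mm⁴.
Top flange (beyond web): 74 × 8, A = 592 mm², x = 43 mm, Ī = 270 149 mm⁴.
Bottom flange (beyond web): 74 × 8, A = 592 mm², x = 43 mm, Ī = 270 149 mm⁴.
Centroid: x̄ = ΣA·x / ΣA = 22.3781 mm.
Transfer each piece to the vertical centroidal axis using Ī + A·d² with d = x − 22.3781:
  web: d = -19.3781 mm → contributes +476 922 mm⁴
  top flange (beyond web): d = 20.6219 mm → contributes +521 906 mm⁴
  bottom flange (beyond web): d = 20.6219 mm → contributes +521 906 mm⁴
Total I = 1 520 733 mm⁴.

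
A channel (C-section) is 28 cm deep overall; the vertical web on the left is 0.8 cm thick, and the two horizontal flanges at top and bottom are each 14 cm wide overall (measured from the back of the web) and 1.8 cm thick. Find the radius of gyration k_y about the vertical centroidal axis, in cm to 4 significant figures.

k_y ≈ 4.534 cm

Decompose the section into non-overlapping parts with the origin at the bottom-left of its bounding rectangle.
Web: 0.8 × 28, A = 22.4 cm², x = 0.4 cm, Ī = 1.19467 cm⁴.
Top flange (beyond web): 13.2 × 1.8, A = 23.76 cm², x = 7.4 cm, Ī = 344.995 cm⁴.
Bottom flange (beyond web): 13.2 × 1.8, A = 23.76 cm², x = 7.4 cm, Ī = 344.995 cm⁴.
Centroid: x̄ = ΣA·x / ΣA = 5.15744 cm.
Transfer each piece to the vertical centroidal axis using Ī + A·d² with d = x − 5.15744:
  web: d = -4.75744 cm → contributes +508.179 cm⁴
  top flange (beyond web): d = 2.24256 cm → contributes +464.486 cm⁴
  bottom flange (beyond web): d = 2.24256 cm → contributes +464.486 cm⁴
Total I = 1437.15 cm⁴.
Radius of gyration: k = √(I/A) = √(1437.15 / 69.92) = 4.53368 cm.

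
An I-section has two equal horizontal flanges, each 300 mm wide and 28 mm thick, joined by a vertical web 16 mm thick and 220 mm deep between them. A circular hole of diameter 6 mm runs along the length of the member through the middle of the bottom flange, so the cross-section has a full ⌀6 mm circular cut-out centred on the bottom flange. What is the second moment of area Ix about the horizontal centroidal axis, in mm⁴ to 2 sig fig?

Split into non-overlapping primitives; take the origin at the lower-left of the bounding box.
Bottom flange: 300 × 28, A = 8 400 mm², y = 14 mm, Ī = 548 800 mm⁴.
Web: 16 × 220, A = 3 520 mm², y = 138 mm, Ī = 14 197 333 mm⁴.
Top flange: 300 × 28, A = 8 400 mm², y = 262 mm, Ī = 548 800 mm⁴.
Hole (subtracted): ⌀6, A = 28.27 mm², y = 14 mm, Ī = 63.62 mm⁴.
Centroid: ȳ = ΣA·y / ΣA = 138.2 mm.
Transfer each piece to the horizontal centroidal axis using Ī + A·d² with d = y − 138.2:
  bottom flange: d = -124.2 mm → contributes +130 067 387 mm⁴
  web: d = -0.1728 mm → contributes +14 197 438 mm⁴
  top flange: d = 123.8 mm → contributes +129 347 514 mm⁴
  hole: d = -124.2 mm → contributes −436 022 mm⁴
Total I = 273 176 318 mm⁴.

Ix ≈ 2.7 × 10⁸ mm⁴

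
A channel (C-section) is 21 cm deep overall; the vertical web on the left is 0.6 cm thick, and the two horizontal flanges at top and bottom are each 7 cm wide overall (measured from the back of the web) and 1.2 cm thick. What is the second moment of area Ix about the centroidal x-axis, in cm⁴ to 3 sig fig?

Split into non-overlapping primitives; take the origin at the lower-left of the bounding box.
Web: 0.6 × 21, A = 12.6 cm², y = 10.5 cm, Ī = 463.05 cm⁴.
Top flange (beyond web): 6.4 × 1.2, A = 7.68 cm², y = 20.4 cm, Ī = 0.9216 cm⁴.
Bottom flange (beyond web): 6.4 × 1.2, A = 7.68 cm², y = 0.6 cm, Ī = 0.9216 cm⁴.
By symmetry the centroid is at mid-height, ȳ = 10.5 cm.
Transfer each piece to the centroidal x-axis using Ī + A·d² with d = y − 10.5:
  web: d = 0 cm → contributes +463.05 cm⁴
  top flange (beyond web): d = 9.9 cm → contributes +753.64 cm⁴
  bottom flange (beyond web): d = -9.9 cm → contributes +753.64 cm⁴
Total I = 1970.3 cm⁴.

Ix ≈ 1970 cm⁴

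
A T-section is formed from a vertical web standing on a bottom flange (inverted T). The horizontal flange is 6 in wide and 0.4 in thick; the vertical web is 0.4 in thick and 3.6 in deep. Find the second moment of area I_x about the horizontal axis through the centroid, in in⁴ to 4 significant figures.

Decompose the section into non-overlapping parts with the origin at the bottom-left of its bounding rectangle.
Flange: 6 × 0.4, A = 2.4 in², y = 0.2 in, Ī = 0.032 in⁴.
Web: 0.4 × 3.6, A = 1.44 in², y = 2.2 in, Ī = 1.5552 in⁴.
Centroid: ȳ = ΣA·y / ΣA = 0.95 in.
Transfer each piece to the horizontal axis through the centroid using Ī + A·d² with d = y − 0.95:
  flange: d = -0.75 in → contributes +1.382 in⁴
  web: d = 1.25 in → contributes +3.8052 in⁴
Total I = 5.1872 in⁴.

I_x ≈ 5.187 in⁴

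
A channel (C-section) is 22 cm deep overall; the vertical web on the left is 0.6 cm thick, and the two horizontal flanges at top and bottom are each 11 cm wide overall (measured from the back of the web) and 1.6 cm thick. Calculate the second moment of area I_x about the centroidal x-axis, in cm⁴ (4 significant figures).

Treat the section as a set of non-overlapping primitives; coordinates are from the bounding-box lower-left.
Web: 0.6 × 22, A = 13.2 cm², y = 11 cm, Ī = 532.4 cm⁴.
Top flange (beyond web): 10.4 × 1.6, A = 16.64 cm², y = 21.2 cm, Ī = 3.54987 cm⁴.
Bottom flange (beyond web): 10.4 × 1.6, A = 16.64 cm², y = 0.8 cm, Ī = 3.54987 cm⁴.
By symmetry the centroid is at mid-height, ȳ = 11 cm.
Transfer each piece to the centroidal x-axis using Ī + A·d² with d = y − 11:
  web: d = 0 cm → contributes +532.4 cm⁴
  top flange (beyond web): d = 10.2 cm → contributes +1734.78 cm⁴
  bottom flange (beyond web): d = -10.2 cm → contributes +1734.78 cm⁴
Total I = 4001.95 cm⁴.

I_x ≈ 4002 cm⁴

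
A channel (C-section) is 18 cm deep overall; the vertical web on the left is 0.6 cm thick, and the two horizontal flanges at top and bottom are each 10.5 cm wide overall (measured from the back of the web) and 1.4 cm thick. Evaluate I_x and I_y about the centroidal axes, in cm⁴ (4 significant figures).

Treat the section as a set of non-overlapping primitives; coordinates are from the bounding-box lower-left.
Web: 0.6 × 18, A = 10.8 cm², y = 9 cm, Ī = 291.6 cm⁴.
Top flange (beyond web): 9.9 × 1.4, A = 13.86 cm², y = 17.3 cm, Ī = 2.2638 cm⁴.
Bottom flange (beyond web): 9.9 × 1.4, A = 13.86 cm², y = 0.7 cm, Ī = 2.2638 cm⁴.
By symmetry the centroid is at mid-height, ȳ = 9 cm.
Transfer each piece to the centroidal x-axis using Ī + A·d² with d = y − 9:
  web: d = 0 cm → contributes +291.6 cm⁴
  top flange (beyond web): d = 8.3 cm → contributes +957.079 cm⁴
  bottom flange (beyond web): d = -8.3 cm → contributes +957.079 cm⁴
Total I = 2205.76 cm⁴.
For the y-axis: x̄ = 4.07804 cm.
Repeating about the centroidal y-axis gives I_y = 440.942 cm⁴.

I_x ≈ 2206 cm⁴, I_y ≈ 440.9 cm⁴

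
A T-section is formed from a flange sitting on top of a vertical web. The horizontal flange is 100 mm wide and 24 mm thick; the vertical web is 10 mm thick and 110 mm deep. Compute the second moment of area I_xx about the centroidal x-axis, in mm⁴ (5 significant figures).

I_xx ≈ 4.6104 × 10⁶ mm⁴

Break the section into simple shapes (no overlaps), measuring from the bottom-left corner of the bounding box.
Flange: 100 × 24, A = 2 400 mm², y = 122 mm, Ī = 115 200 mm⁴.
Web: 10 × 110, A = 1 100 mm², y = 55 mm, Ī = 1 109 167 mm⁴.
Centroid: ȳ = ΣA·y / ΣA = 100.9429 mm.
Transfer each piece to the centroidal x-axis using Ī + A·d² with d = y − 100.9429:
  flange: d = 21.05714 mm → contributes +1 179 368 mm⁴
  web: d = -45.94286 mm → contributes +3 430 987 mm⁴
Total I = 4 610 355 mm⁴.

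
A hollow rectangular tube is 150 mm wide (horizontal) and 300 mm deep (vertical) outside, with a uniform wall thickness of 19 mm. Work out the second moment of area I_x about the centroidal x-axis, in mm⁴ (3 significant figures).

I_x ≈ 1.70 × 10⁸ mm⁴

Break the section into simple shapes (no overlaps), measuring from the bottom-left corner of the bounding box.
Outer rectangle: 150 × 300, A = 45 000 mm², y = 150 mm, Ī = 337 500 000 mm⁴.
Inner void (subtracted): 112 × 262, A = 29 344 mm², y = 150 mm, Ī = 167 857 461 mm⁴.
By symmetry the centroid is at mid-height, ȳ = 150 mm.
All pieces are centred on the centroidal x-axis, so I = ΣĪ (holes subtracted) = 169 642 539 mm⁴.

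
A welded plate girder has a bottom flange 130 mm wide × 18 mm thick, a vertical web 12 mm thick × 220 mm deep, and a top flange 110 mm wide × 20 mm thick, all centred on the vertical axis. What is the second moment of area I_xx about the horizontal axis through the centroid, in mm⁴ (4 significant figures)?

I_xx ≈ 7.557 × 10⁷ mm⁴

Treat the section as a set of non-overlapping primitives; coordinates are from the bounding-box lower-left.
Bottom plate: 130 × 18, A = 2 340 mm², y = 9 mm, Ī = 63 180 mm⁴.
Web plate: 12 × 220, A = 2 640 mm², y = 128 mm, Ī = 10 648 000 mm⁴.
Top plate: 110 × 20, A = 2 200 mm², y = 248 mm, Ī = 73333.3 mm⁴.
Centroid: ȳ = ΣA·y / ΣA = 125.986 mm.
Transfer each piece to the horizontal axis through the centroid using Ī + A·d² with d = y − 125.986:
  bottom plate: d = -116.986 mm → contributes +32 087 814 mm⁴
  web plate: d = 2.01393 mm → contributes +10 658 708 mm⁴
  top plate: d = 122.014 mm → contributes +32 825 610 mm⁴
Total I = 75 572 132 mm⁴.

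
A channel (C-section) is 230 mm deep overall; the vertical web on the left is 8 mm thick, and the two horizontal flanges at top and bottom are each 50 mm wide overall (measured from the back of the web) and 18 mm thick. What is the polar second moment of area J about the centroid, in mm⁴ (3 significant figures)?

Split into non-overlapping primitives; take the origin at the lower-left of the bounding box.
Web: 8 × 230, A = 1 840 mm², y = 115 mm, Ī = 8 111 333 mm⁴.
Top flange (beyond web): 42 × 18, A = 756 mm², y = 221 mm, Ī = 20 412 mm⁴.
Bottom flange (beyond web): 42 × 18, A = 756 mm², y = 9 mm, Ī = 20 412 mm⁴.
By symmetry the centroid is at mid-height, ȳ = 115 mm.
Transfer each piece to the centroidal x-axis using Ī + A·d² with d = y − 115:
  web: d = 0 mm → contributes +8 111 333 mm⁴
  top flange (beyond web): d = 106 mm → contributes +8 514 828 mm⁴
  bottom flange (beyond web): d = -106 mm → contributes +8 514 828 mm⁴
Total I = 25 140 989 mm⁴.
For the y-axis: x̄ = 15.277 mm.
Repeating about the centroidal y-axis gives I_y = 750 812 mm⁴.
Polar second moment: J = I_x + I_y = 25 891 802 mm⁴.

J ≈ 2.59 × 10⁷ mm⁴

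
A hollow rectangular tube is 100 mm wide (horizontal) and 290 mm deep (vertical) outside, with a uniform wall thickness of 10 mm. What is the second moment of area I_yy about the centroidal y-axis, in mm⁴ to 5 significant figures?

I_yy ≈ 1.2647 × 10⁷ mm⁴

Decompose the section into non-overlapping parts with the origin at the bottom-left of its bounding rectangle.
Outer rectangle: 100 × 290, A = 29 000 mm², x = 50 mm, Ī = 24 166 667 mm⁴.
Inner void (subtracted): 80 × 270, A = 21 600 mm², x = 50 mm, Ī = 11 520 000 mm⁴.
By symmetry the centroid is at mid-width, x̄ = 50 mm.
All pieces are centred on the centroidal y-axis, so I = ΣĪ (holes subtracted) = 12 646 667 mm⁴.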